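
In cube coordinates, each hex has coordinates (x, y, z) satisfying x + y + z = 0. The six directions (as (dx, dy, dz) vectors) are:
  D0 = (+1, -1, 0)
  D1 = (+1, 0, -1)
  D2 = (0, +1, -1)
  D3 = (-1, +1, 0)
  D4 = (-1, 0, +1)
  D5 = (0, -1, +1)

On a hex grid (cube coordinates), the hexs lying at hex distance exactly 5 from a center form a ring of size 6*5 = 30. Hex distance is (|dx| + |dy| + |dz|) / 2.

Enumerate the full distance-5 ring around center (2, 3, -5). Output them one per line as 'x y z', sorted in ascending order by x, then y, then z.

Walk ring at distance 5 from (2, 3, -5):
Start at center + D4*5 = (-3, 3, 0)
  hex 0: (-3, 3, 0)
  hex 1: (-2, 2, 0)
  hex 2: (-1, 1, 0)
  hex 3: (0, 0, 0)
  hex 4: (1, -1, 0)
  hex 5: (2, -2, 0)
  hex 6: (3, -2, -1)
  hex 7: (4, -2, -2)
  hex 8: (5, -2, -3)
  hex 9: (6, -2, -4)
  hex 10: (7, -2, -5)
  hex 11: (7, -1, -6)
  hex 12: (7, 0, -7)
  hex 13: (7, 1, -8)
  hex 14: (7, 2, -9)
  hex 15: (7, 3, -10)
  hex 16: (6, 4, -10)
  hex 17: (5, 5, -10)
  hex 18: (4, 6, -10)
  hex 19: (3, 7, -10)
  hex 20: (2, 8, -10)
  hex 21: (1, 8, -9)
  hex 22: (0, 8, -8)
  hex 23: (-1, 8, -7)
  hex 24: (-2, 8, -6)
  hex 25: (-3, 8, -5)
  hex 26: (-3, 7, -4)
  hex 27: (-3, 6, -3)
  hex 28: (-3, 5, -2)
  hex 29: (-3, 4, -1)
Sorted: 30 hexes.

Answer: -3 3 0
-3 4 -1
-3 5 -2
-3 6 -3
-3 7 -4
-3 8 -5
-2 2 0
-2 8 -6
-1 1 0
-1 8 -7
0 0 0
0 8 -8
1 -1 0
1 8 -9
2 -2 0
2 8 -10
3 -2 -1
3 7 -10
4 -2 -2
4 6 -10
5 -2 -3
5 5 -10
6 -2 -4
6 4 -10
7 -2 -5
7 -1 -6
7 0 -7
7 1 -8
7 2 -9
7 3 -10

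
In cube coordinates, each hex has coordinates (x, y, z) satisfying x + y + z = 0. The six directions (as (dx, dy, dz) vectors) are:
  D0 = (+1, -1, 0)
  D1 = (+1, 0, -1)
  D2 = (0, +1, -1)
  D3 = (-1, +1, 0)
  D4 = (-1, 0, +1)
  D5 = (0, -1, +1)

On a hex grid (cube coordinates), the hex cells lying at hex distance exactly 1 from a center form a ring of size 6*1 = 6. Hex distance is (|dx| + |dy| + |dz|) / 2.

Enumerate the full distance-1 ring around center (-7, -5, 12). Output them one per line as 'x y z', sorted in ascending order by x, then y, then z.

Walk ring at distance 1 from (-7, -5, 12):
Start at center + D4*1 = (-8, -5, 13)
  hex 0: (-8, -5, 13)
  hex 1: (-7, -6, 13)
  hex 2: (-6, -6, 12)
  hex 3: (-6, -5, 11)
  hex 4: (-7, -4, 11)
  hex 5: (-8, -4, 12)
Sorted: 6 hexes.

Answer: -8 -5 13
-8 -4 12
-7 -6 13
-7 -4 11
-6 -6 12
-6 -5 11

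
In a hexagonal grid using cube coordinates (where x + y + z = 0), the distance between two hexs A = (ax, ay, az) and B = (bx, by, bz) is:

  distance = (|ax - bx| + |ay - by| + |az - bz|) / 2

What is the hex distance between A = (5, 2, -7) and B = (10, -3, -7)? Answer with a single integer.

Answer: 5

Derivation:
|ax - bx| = |5 - 10| = 5
|ay - by| = |2 - (-3)| = 5
|az - bz| = |-7 - (-7)| = 0
distance = (5 + 5 + 0) / 2 = 10 / 2 = 5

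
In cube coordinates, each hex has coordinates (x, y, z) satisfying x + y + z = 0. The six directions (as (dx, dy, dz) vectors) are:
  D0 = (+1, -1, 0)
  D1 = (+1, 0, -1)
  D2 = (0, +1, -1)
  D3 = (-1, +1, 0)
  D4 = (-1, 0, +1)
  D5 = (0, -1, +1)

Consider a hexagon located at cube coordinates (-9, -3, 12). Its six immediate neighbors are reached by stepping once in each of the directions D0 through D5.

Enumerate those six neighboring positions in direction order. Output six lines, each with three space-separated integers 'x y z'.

Answer: -8 -4 12
-8 -3 11
-9 -2 11
-10 -2 12
-10 -3 13
-9 -4 13

Derivation:
Center: (-9, -3, 12). Add each direction:
  D0: (-9, -3, 12) + (1, -1, 0) = (-8, -4, 12)
  D1: (-9, -3, 12) + (1, 0, -1) = (-8, -3, 11)
  D2: (-9, -3, 12) + (0, 1, -1) = (-9, -2, 11)
  D3: (-9, -3, 12) + (-1, 1, 0) = (-10, -2, 12)
  D4: (-9, -3, 12) + (-1, 0, 1) = (-10, -3, 13)
  D5: (-9, -3, 12) + (0, -1, 1) = (-9, -4, 13)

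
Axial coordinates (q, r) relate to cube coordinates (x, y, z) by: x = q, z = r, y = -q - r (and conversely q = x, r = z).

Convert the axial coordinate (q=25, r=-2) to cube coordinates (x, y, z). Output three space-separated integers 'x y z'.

Answer: 25 -23 -2

Derivation:
x = q = 25
z = r = -2
y = -x - z = -(25) - (-2) = -23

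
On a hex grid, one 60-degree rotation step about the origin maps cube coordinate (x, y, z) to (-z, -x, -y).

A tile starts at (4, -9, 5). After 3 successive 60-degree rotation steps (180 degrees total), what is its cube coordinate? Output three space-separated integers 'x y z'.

Answer: -4 9 -5

Derivation:
Start: (4, -9, 5)
Step 1: (4, -9, 5) -> (-(5), -(4), -(-9)) = (-5, -4, 9)
Step 2: (-5, -4, 9) -> (-(9), -(-5), -(-4)) = (-9, 5, 4)
Step 3: (-9, 5, 4) -> (-(4), -(-9), -(5)) = (-4, 9, -5)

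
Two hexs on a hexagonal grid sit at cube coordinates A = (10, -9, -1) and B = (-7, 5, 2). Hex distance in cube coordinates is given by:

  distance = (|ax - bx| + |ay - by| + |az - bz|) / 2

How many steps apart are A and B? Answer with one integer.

|ax - bx| = |10 - (-7)| = 17
|ay - by| = |-9 - 5| = 14
|az - bz| = |-1 - 2| = 3
distance = (17 + 14 + 3) / 2 = 34 / 2 = 17

Answer: 17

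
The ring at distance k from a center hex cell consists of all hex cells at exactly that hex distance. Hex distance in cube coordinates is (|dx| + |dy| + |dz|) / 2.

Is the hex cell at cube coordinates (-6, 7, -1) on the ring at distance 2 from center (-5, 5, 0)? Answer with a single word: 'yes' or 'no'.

|px - cx| = |-6 - (-5)| = 1
|py - cy| = |7 - 5| = 2
|pz - cz| = |-1 - 0| = 1
distance = (1+2+1)/2 = 4/2 = 2
radius = 2; distance == radius -> yes

Answer: yes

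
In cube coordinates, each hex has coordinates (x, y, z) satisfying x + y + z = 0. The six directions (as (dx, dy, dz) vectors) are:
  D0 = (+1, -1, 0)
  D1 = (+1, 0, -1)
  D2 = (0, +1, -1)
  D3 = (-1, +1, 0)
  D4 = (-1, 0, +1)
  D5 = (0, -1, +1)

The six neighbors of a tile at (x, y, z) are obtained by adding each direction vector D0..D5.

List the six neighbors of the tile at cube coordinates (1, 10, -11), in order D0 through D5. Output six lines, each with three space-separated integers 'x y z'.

Center: (1, 10, -11). Add each direction:
  D0: (1, 10, -11) + (1, -1, 0) = (2, 9, -11)
  D1: (1, 10, -11) + (1, 0, -1) = (2, 10, -12)
  D2: (1, 10, -11) + (0, 1, -1) = (1, 11, -12)
  D3: (1, 10, -11) + (-1, 1, 0) = (0, 11, -11)
  D4: (1, 10, -11) + (-1, 0, 1) = (0, 10, -10)
  D5: (1, 10, -11) + (0, -1, 1) = (1, 9, -10)

Answer: 2 9 -11
2 10 -12
1 11 -12
0 11 -11
0 10 -10
1 9 -10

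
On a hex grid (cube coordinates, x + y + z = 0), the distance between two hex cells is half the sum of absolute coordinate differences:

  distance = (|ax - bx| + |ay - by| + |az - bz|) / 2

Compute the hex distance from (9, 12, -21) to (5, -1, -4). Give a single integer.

Answer: 17

Derivation:
|ax - bx| = |9 - 5| = 4
|ay - by| = |12 - (-1)| = 13
|az - bz| = |-21 - (-4)| = 17
distance = (4 + 13 + 17) / 2 = 34 / 2 = 17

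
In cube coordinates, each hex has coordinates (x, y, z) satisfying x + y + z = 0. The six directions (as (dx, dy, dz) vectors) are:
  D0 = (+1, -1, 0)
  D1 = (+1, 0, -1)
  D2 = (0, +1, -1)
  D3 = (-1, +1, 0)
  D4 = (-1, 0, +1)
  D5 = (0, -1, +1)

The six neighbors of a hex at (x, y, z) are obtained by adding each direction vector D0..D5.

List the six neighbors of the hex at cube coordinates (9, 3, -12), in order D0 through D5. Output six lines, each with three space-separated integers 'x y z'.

Answer: 10 2 -12
10 3 -13
9 4 -13
8 4 -12
8 3 -11
9 2 -11

Derivation:
Center: (9, 3, -12). Add each direction:
  D0: (9, 3, -12) + (1, -1, 0) = (10, 2, -12)
  D1: (9, 3, -12) + (1, 0, -1) = (10, 3, -13)
  D2: (9, 3, -12) + (0, 1, -1) = (9, 4, -13)
  D3: (9, 3, -12) + (-1, 1, 0) = (8, 4, -12)
  D4: (9, 3, -12) + (-1, 0, 1) = (8, 3, -11)
  D5: (9, 3, -12) + (0, -1, 1) = (9, 2, -11)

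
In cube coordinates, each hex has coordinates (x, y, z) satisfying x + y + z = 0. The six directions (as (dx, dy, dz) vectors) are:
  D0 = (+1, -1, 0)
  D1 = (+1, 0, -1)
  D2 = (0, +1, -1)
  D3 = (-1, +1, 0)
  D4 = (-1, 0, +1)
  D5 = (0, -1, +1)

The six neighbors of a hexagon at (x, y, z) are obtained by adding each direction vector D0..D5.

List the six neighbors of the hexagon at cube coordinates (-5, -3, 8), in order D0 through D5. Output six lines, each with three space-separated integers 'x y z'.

Center: (-5, -3, 8). Add each direction:
  D0: (-5, -3, 8) + (1, -1, 0) = (-4, -4, 8)
  D1: (-5, -3, 8) + (1, 0, -1) = (-4, -3, 7)
  D2: (-5, -3, 8) + (0, 1, -1) = (-5, -2, 7)
  D3: (-5, -3, 8) + (-1, 1, 0) = (-6, -2, 8)
  D4: (-5, -3, 8) + (-1, 0, 1) = (-6, -3, 9)
  D5: (-5, -3, 8) + (0, -1, 1) = (-5, -4, 9)

Answer: -4 -4 8
-4 -3 7
-5 -2 7
-6 -2 8
-6 -3 9
-5 -4 9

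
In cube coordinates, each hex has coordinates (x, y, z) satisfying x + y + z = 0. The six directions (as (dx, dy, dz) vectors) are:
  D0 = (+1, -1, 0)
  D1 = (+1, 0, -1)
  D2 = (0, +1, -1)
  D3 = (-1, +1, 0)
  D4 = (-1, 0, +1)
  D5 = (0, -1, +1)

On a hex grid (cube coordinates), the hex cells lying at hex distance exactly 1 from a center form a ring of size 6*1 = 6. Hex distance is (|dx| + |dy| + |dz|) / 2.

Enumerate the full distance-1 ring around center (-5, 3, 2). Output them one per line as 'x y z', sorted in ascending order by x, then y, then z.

Answer: -6 3 3
-6 4 2
-5 2 3
-5 4 1
-4 2 2
-4 3 1

Derivation:
Walk ring at distance 1 from (-5, 3, 2):
Start at center + D4*1 = (-6, 3, 3)
  hex 0: (-6, 3, 3)
  hex 1: (-5, 2, 3)
  hex 2: (-4, 2, 2)
  hex 3: (-4, 3, 1)
  hex 4: (-5, 4, 1)
  hex 5: (-6, 4, 2)
Sorted: 6 hexes.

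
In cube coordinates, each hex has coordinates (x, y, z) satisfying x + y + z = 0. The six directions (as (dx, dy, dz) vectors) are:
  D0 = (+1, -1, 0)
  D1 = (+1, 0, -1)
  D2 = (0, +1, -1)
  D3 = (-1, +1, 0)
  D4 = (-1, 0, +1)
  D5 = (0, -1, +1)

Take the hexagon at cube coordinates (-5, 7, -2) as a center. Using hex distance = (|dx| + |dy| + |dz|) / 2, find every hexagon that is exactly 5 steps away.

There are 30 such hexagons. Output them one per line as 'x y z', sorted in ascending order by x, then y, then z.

Answer: -10 7 3
-10 8 2
-10 9 1
-10 10 0
-10 11 -1
-10 12 -2
-9 6 3
-9 12 -3
-8 5 3
-8 12 -4
-7 4 3
-7 12 -5
-6 3 3
-6 12 -6
-5 2 3
-5 12 -7
-4 2 2
-4 11 -7
-3 2 1
-3 10 -7
-2 2 0
-2 9 -7
-1 2 -1
-1 8 -7
0 2 -2
0 3 -3
0 4 -4
0 5 -5
0 6 -6
0 7 -7

Derivation:
Walk ring at distance 5 from (-5, 7, -2):
Start at center + D4*5 = (-10, 7, 3)
  hex 0: (-10, 7, 3)
  hex 1: (-9, 6, 3)
  hex 2: (-8, 5, 3)
  hex 3: (-7, 4, 3)
  hex 4: (-6, 3, 3)
  hex 5: (-5, 2, 3)
  hex 6: (-4, 2, 2)
  hex 7: (-3, 2, 1)
  hex 8: (-2, 2, 0)
  hex 9: (-1, 2, -1)
  hex 10: (0, 2, -2)
  hex 11: (0, 3, -3)
  hex 12: (0, 4, -4)
  hex 13: (0, 5, -5)
  hex 14: (0, 6, -6)
  hex 15: (0, 7, -7)
  hex 16: (-1, 8, -7)
  hex 17: (-2, 9, -7)
  hex 18: (-3, 10, -7)
  hex 19: (-4, 11, -7)
  hex 20: (-5, 12, -7)
  hex 21: (-6, 12, -6)
  hex 22: (-7, 12, -5)
  hex 23: (-8, 12, -4)
  hex 24: (-9, 12, -3)
  hex 25: (-10, 12, -2)
  hex 26: (-10, 11, -1)
  hex 27: (-10, 10, 0)
  hex 28: (-10, 9, 1)
  hex 29: (-10, 8, 2)
Sorted: 30 hexes.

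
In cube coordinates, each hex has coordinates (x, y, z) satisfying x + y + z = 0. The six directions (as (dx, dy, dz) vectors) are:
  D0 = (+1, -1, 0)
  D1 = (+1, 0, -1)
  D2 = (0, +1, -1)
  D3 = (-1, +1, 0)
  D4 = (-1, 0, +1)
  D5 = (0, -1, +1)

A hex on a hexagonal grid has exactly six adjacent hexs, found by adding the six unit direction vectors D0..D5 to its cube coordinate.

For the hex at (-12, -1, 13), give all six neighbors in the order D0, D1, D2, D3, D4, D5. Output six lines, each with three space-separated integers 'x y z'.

Answer: -11 -2 13
-11 -1 12
-12 0 12
-13 0 13
-13 -1 14
-12 -2 14

Derivation:
Center: (-12, -1, 13). Add each direction:
  D0: (-12, -1, 13) + (1, -1, 0) = (-11, -2, 13)
  D1: (-12, -1, 13) + (1, 0, -1) = (-11, -1, 12)
  D2: (-12, -1, 13) + (0, 1, -1) = (-12, 0, 12)
  D3: (-12, -1, 13) + (-1, 1, 0) = (-13, 0, 13)
  D4: (-12, -1, 13) + (-1, 0, 1) = (-13, -1, 14)
  D5: (-12, -1, 13) + (0, -1, 1) = (-12, -2, 14)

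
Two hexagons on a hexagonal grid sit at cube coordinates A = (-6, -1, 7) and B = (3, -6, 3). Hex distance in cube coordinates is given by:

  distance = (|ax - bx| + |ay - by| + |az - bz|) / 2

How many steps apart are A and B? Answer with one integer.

Answer: 9

Derivation:
|ax - bx| = |-6 - 3| = 9
|ay - by| = |-1 - (-6)| = 5
|az - bz| = |7 - 3| = 4
distance = (9 + 5 + 4) / 2 = 18 / 2 = 9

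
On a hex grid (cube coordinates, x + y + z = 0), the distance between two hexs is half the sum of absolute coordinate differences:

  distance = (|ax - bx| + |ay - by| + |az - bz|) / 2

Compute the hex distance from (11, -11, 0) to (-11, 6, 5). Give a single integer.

Answer: 22

Derivation:
|ax - bx| = |11 - (-11)| = 22
|ay - by| = |-11 - 6| = 17
|az - bz| = |0 - 5| = 5
distance = (22 + 17 + 5) / 2 = 44 / 2 = 22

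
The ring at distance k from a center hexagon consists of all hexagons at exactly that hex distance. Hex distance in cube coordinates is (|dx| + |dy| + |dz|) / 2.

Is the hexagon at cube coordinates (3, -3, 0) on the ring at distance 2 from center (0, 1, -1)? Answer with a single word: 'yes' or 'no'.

|px - cx| = |3 - 0| = 3
|py - cy| = |-3 - 1| = 4
|pz - cz| = |0 - (-1)| = 1
distance = (3+4+1)/2 = 8/2 = 4
radius = 2; distance != radius -> no

Answer: no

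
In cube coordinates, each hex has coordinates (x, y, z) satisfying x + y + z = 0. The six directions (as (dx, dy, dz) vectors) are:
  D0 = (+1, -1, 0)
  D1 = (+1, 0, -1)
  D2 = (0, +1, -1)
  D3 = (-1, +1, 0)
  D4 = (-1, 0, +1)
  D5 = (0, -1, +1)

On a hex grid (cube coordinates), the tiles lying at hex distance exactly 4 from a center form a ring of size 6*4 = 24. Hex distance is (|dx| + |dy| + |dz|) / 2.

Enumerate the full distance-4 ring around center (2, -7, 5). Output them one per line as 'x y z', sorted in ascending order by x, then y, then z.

Walk ring at distance 4 from (2, -7, 5):
Start at center + D4*4 = (-2, -7, 9)
  hex 0: (-2, -7, 9)
  hex 1: (-1, -8, 9)
  hex 2: (0, -9, 9)
  hex 3: (1, -10, 9)
  hex 4: (2, -11, 9)
  hex 5: (3, -11, 8)
  hex 6: (4, -11, 7)
  hex 7: (5, -11, 6)
  hex 8: (6, -11, 5)
  hex 9: (6, -10, 4)
  hex 10: (6, -9, 3)
  hex 11: (6, -8, 2)
  hex 12: (6, -7, 1)
  hex 13: (5, -6, 1)
  hex 14: (4, -5, 1)
  hex 15: (3, -4, 1)
  hex 16: (2, -3, 1)
  hex 17: (1, -3, 2)
  hex 18: (0, -3, 3)
  hex 19: (-1, -3, 4)
  hex 20: (-2, -3, 5)
  hex 21: (-2, -4, 6)
  hex 22: (-2, -5, 7)
  hex 23: (-2, -6, 8)
Sorted: 24 hexes.

Answer: -2 -7 9
-2 -6 8
-2 -5 7
-2 -4 6
-2 -3 5
-1 -8 9
-1 -3 4
0 -9 9
0 -3 3
1 -10 9
1 -3 2
2 -11 9
2 -3 1
3 -11 8
3 -4 1
4 -11 7
4 -5 1
5 -11 6
5 -6 1
6 -11 5
6 -10 4
6 -9 3
6 -8 2
6 -7 1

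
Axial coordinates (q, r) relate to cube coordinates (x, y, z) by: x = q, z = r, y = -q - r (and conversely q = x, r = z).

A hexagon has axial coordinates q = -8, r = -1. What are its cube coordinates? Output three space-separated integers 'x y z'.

Answer: -8 9 -1

Derivation:
x = q = -8
z = r = -1
y = -x - z = -(-8) - (-1) = 9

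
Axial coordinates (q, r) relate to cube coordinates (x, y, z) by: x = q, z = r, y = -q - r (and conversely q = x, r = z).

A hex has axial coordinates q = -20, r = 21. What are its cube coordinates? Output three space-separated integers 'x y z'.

Answer: -20 -1 21

Derivation:
x = q = -20
z = r = 21
y = -x - z = -(-20) - (21) = -1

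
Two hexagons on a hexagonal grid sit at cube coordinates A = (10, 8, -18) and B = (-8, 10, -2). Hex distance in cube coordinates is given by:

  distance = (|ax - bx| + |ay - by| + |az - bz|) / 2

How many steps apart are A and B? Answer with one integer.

Answer: 18

Derivation:
|ax - bx| = |10 - (-8)| = 18
|ay - by| = |8 - 10| = 2
|az - bz| = |-18 - (-2)| = 16
distance = (18 + 2 + 16) / 2 = 36 / 2 = 18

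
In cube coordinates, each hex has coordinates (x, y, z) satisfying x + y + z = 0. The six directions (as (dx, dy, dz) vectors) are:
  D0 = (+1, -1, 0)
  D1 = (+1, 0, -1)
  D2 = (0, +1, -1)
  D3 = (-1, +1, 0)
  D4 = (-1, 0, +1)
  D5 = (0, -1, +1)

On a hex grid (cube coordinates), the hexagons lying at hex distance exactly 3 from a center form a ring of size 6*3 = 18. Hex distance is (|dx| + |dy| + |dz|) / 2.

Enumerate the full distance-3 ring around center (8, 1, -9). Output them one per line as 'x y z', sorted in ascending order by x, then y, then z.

Answer: 5 1 -6
5 2 -7
5 3 -8
5 4 -9
6 0 -6
6 4 -10
7 -1 -6
7 4 -11
8 -2 -6
8 4 -12
9 -2 -7
9 3 -12
10 -2 -8
10 2 -12
11 -2 -9
11 -1 -10
11 0 -11
11 1 -12

Derivation:
Walk ring at distance 3 from (8, 1, -9):
Start at center + D4*3 = (5, 1, -6)
  hex 0: (5, 1, -6)
  hex 1: (6, 0, -6)
  hex 2: (7, -1, -6)
  hex 3: (8, -2, -6)
  hex 4: (9, -2, -7)
  hex 5: (10, -2, -8)
  hex 6: (11, -2, -9)
  hex 7: (11, -1, -10)
  hex 8: (11, 0, -11)
  hex 9: (11, 1, -12)
  hex 10: (10, 2, -12)
  hex 11: (9, 3, -12)
  hex 12: (8, 4, -12)
  hex 13: (7, 4, -11)
  hex 14: (6, 4, -10)
  hex 15: (5, 4, -9)
  hex 16: (5, 3, -8)
  hex 17: (5, 2, -7)
Sorted: 18 hexes.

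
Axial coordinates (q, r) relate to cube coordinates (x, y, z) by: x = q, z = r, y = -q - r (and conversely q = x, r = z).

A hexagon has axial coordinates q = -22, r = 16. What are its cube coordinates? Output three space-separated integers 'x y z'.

x = q = -22
z = r = 16
y = -x - z = -(-22) - (16) = 6

Answer: -22 6 16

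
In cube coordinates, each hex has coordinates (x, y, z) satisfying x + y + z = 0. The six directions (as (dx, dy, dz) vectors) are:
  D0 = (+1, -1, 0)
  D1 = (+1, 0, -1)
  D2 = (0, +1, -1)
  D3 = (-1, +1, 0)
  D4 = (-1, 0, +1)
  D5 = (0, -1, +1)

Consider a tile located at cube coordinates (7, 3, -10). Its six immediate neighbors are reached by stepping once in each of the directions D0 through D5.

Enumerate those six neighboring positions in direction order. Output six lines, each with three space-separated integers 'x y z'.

Answer: 8 2 -10
8 3 -11
7 4 -11
6 4 -10
6 3 -9
7 2 -9

Derivation:
Center: (7, 3, -10). Add each direction:
  D0: (7, 3, -10) + (1, -1, 0) = (8, 2, -10)
  D1: (7, 3, -10) + (1, 0, -1) = (8, 3, -11)
  D2: (7, 3, -10) + (0, 1, -1) = (7, 4, -11)
  D3: (7, 3, -10) + (-1, 1, 0) = (6, 4, -10)
  D4: (7, 3, -10) + (-1, 0, 1) = (6, 3, -9)
  D5: (7, 3, -10) + (0, -1, 1) = (7, 2, -9)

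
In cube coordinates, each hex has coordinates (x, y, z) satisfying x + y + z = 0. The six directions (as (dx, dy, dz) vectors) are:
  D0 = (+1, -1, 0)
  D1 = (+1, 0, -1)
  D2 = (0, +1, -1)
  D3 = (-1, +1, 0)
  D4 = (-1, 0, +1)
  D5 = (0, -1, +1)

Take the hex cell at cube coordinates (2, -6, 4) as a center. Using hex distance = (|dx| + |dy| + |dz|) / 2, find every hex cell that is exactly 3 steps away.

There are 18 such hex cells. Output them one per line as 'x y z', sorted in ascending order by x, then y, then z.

Answer: -1 -6 7
-1 -5 6
-1 -4 5
-1 -3 4
0 -7 7
0 -3 3
1 -8 7
1 -3 2
2 -9 7
2 -3 1
3 -9 6
3 -4 1
4 -9 5
4 -5 1
5 -9 4
5 -8 3
5 -7 2
5 -6 1

Derivation:
Walk ring at distance 3 from (2, -6, 4):
Start at center + D4*3 = (-1, -6, 7)
  hex 0: (-1, -6, 7)
  hex 1: (0, -7, 7)
  hex 2: (1, -8, 7)
  hex 3: (2, -9, 7)
  hex 4: (3, -9, 6)
  hex 5: (4, -9, 5)
  hex 6: (5, -9, 4)
  hex 7: (5, -8, 3)
  hex 8: (5, -7, 2)
  hex 9: (5, -6, 1)
  hex 10: (4, -5, 1)
  hex 11: (3, -4, 1)
  hex 12: (2, -3, 1)
  hex 13: (1, -3, 2)
  hex 14: (0, -3, 3)
  hex 15: (-1, -3, 4)
  hex 16: (-1, -4, 5)
  hex 17: (-1, -5, 6)
Sorted: 18 hexes.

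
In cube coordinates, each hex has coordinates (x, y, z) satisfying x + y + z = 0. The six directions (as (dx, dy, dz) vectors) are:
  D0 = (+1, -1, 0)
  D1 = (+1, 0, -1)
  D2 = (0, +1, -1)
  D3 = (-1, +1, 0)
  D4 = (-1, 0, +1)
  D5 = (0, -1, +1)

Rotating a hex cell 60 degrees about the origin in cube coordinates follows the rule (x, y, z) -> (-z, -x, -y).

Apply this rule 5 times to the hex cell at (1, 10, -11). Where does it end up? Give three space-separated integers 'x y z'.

Answer: -10 11 -1

Derivation:
Start: (1, 10, -11)
Step 1: (1, 10, -11) -> (-(-11), -(1), -(10)) = (11, -1, -10)
Step 2: (11, -1, -10) -> (-(-10), -(11), -(-1)) = (10, -11, 1)
Step 3: (10, -11, 1) -> (-(1), -(10), -(-11)) = (-1, -10, 11)
Step 4: (-1, -10, 11) -> (-(11), -(-1), -(-10)) = (-11, 1, 10)
Step 5: (-11, 1, 10) -> (-(10), -(-11), -(1)) = (-10, 11, -1)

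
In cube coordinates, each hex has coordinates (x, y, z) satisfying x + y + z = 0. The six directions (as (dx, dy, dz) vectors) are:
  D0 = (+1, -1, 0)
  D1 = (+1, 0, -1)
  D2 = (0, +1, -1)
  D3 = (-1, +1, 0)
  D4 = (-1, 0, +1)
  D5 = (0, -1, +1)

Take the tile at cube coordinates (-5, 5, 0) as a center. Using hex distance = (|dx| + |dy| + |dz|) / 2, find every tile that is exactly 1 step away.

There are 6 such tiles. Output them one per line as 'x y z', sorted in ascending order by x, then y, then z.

Answer: -6 5 1
-6 6 0
-5 4 1
-5 6 -1
-4 4 0
-4 5 -1

Derivation:
Walk ring at distance 1 from (-5, 5, 0):
Start at center + D4*1 = (-6, 5, 1)
  hex 0: (-6, 5, 1)
  hex 1: (-5, 4, 1)
  hex 2: (-4, 4, 0)
  hex 3: (-4, 5, -1)
  hex 4: (-5, 6, -1)
  hex 5: (-6, 6, 0)
Sorted: 6 hexes.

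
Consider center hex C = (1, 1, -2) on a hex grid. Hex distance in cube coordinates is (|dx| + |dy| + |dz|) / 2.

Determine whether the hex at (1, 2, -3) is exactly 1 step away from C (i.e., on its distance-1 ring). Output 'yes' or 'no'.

Answer: yes

Derivation:
|px - cx| = |1 - 1| = 0
|py - cy| = |2 - 1| = 1
|pz - cz| = |-3 - (-2)| = 1
distance = (0+1+1)/2 = 2/2 = 1
radius = 1; distance == radius -> yes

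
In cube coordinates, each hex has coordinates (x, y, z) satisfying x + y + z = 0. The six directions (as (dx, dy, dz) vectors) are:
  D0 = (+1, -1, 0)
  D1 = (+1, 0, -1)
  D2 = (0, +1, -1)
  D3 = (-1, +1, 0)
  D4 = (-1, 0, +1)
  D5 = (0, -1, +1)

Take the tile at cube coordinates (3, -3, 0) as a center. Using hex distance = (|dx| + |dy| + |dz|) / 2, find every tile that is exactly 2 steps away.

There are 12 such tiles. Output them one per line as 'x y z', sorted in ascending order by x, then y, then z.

Answer: 1 -3 2
1 -2 1
1 -1 0
2 -4 2
2 -1 -1
3 -5 2
3 -1 -2
4 -5 1
4 -2 -2
5 -5 0
5 -4 -1
5 -3 -2

Derivation:
Walk ring at distance 2 from (3, -3, 0):
Start at center + D4*2 = (1, -3, 2)
  hex 0: (1, -3, 2)
  hex 1: (2, -4, 2)
  hex 2: (3, -5, 2)
  hex 3: (4, -5, 1)
  hex 4: (5, -5, 0)
  hex 5: (5, -4, -1)
  hex 6: (5, -3, -2)
  hex 7: (4, -2, -2)
  hex 8: (3, -1, -2)
  hex 9: (2, -1, -1)
  hex 10: (1, -1, 0)
  hex 11: (1, -2, 1)
Sorted: 12 hexes.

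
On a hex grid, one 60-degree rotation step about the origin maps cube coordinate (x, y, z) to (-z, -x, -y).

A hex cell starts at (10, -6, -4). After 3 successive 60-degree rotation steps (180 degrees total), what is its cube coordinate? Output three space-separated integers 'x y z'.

Answer: -10 6 4

Derivation:
Start: (10, -6, -4)
Step 1: (10, -6, -4) -> (-(-4), -(10), -(-6)) = (4, -10, 6)
Step 2: (4, -10, 6) -> (-(6), -(4), -(-10)) = (-6, -4, 10)
Step 3: (-6, -4, 10) -> (-(10), -(-6), -(-4)) = (-10, 6, 4)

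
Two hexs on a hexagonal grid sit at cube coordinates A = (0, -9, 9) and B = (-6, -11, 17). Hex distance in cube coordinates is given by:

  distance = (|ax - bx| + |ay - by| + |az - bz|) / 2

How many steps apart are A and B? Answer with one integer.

|ax - bx| = |0 - (-6)| = 6
|ay - by| = |-9 - (-11)| = 2
|az - bz| = |9 - 17| = 8
distance = (6 + 2 + 8) / 2 = 16 / 2 = 8

Answer: 8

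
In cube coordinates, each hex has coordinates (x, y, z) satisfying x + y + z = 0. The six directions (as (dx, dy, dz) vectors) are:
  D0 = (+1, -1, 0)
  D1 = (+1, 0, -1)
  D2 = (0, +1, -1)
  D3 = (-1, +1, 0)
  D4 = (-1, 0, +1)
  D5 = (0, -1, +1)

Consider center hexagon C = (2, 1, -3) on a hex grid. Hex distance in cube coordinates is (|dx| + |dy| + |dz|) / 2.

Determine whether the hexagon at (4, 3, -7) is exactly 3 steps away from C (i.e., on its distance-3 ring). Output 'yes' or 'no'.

|px - cx| = |4 - 2| = 2
|py - cy| = |3 - 1| = 2
|pz - cz| = |-7 - (-3)| = 4
distance = (2+2+4)/2 = 8/2 = 4
radius = 3; distance != radius -> no

Answer: no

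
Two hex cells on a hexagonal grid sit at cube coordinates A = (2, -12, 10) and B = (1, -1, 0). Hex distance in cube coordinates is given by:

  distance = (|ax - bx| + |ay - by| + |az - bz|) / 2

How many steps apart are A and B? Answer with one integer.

Answer: 11

Derivation:
|ax - bx| = |2 - 1| = 1
|ay - by| = |-12 - (-1)| = 11
|az - bz| = |10 - 0| = 10
distance = (1 + 11 + 10) / 2 = 22 / 2 = 11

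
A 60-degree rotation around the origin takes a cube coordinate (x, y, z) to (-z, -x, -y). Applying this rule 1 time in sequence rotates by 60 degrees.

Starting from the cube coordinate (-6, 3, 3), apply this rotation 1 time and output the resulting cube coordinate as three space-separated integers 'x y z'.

Answer: -3 6 -3

Derivation:
Start: (-6, 3, 3)
Step 1: (-6, 3, 3) -> (-(3), -(-6), -(3)) = (-3, 6, -3)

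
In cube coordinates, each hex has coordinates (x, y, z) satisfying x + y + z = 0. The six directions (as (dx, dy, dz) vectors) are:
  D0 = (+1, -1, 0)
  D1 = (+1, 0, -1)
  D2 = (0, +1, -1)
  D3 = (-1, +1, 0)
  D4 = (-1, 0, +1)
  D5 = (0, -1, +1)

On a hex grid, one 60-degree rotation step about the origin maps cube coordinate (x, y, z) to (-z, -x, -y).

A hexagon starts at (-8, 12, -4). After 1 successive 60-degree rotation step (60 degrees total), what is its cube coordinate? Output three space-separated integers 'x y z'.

Answer: 4 8 -12

Derivation:
Start: (-8, 12, -4)
Step 1: (-8, 12, -4) -> (-(-4), -(-8), -(12)) = (4, 8, -12)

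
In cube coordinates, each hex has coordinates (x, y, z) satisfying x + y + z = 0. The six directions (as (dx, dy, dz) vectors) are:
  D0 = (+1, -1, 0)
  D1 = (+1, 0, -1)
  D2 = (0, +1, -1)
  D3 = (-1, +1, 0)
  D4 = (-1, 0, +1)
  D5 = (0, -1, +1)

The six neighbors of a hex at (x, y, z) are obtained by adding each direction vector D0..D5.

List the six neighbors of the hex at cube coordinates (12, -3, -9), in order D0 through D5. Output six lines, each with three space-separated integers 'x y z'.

Answer: 13 -4 -9
13 -3 -10
12 -2 -10
11 -2 -9
11 -3 -8
12 -4 -8

Derivation:
Center: (12, -3, -9). Add each direction:
  D0: (12, -3, -9) + (1, -1, 0) = (13, -4, -9)
  D1: (12, -3, -9) + (1, 0, -1) = (13, -3, -10)
  D2: (12, -3, -9) + (0, 1, -1) = (12, -2, -10)
  D3: (12, -3, -9) + (-1, 1, 0) = (11, -2, -9)
  D4: (12, -3, -9) + (-1, 0, 1) = (11, -3, -8)
  D5: (12, -3, -9) + (0, -1, 1) = (12, -4, -8)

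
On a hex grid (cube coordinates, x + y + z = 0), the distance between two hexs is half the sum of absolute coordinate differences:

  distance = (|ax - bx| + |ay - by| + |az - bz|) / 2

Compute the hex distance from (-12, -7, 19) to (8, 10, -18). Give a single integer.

Answer: 37

Derivation:
|ax - bx| = |-12 - 8| = 20
|ay - by| = |-7 - 10| = 17
|az - bz| = |19 - (-18)| = 37
distance = (20 + 17 + 37) / 2 = 74 / 2 = 37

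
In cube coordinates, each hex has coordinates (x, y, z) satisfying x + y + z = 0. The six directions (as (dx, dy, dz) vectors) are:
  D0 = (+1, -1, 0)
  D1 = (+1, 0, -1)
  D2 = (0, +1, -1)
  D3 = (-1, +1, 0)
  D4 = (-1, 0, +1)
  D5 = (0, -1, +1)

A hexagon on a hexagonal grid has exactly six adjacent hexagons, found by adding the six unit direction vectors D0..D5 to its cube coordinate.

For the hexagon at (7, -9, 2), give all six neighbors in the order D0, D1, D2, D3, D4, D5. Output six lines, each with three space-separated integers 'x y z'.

Answer: 8 -10 2
8 -9 1
7 -8 1
6 -8 2
6 -9 3
7 -10 3

Derivation:
Center: (7, -9, 2). Add each direction:
  D0: (7, -9, 2) + (1, -1, 0) = (8, -10, 2)
  D1: (7, -9, 2) + (1, 0, -1) = (8, -9, 1)
  D2: (7, -9, 2) + (0, 1, -1) = (7, -8, 1)
  D3: (7, -9, 2) + (-1, 1, 0) = (6, -8, 2)
  D4: (7, -9, 2) + (-1, 0, 1) = (6, -9, 3)
  D5: (7, -9, 2) + (0, -1, 1) = (7, -10, 3)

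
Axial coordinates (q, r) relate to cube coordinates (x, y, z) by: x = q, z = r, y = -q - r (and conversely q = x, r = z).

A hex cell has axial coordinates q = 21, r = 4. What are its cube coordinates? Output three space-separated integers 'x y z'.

Answer: 21 -25 4

Derivation:
x = q = 21
z = r = 4
y = -x - z = -(21) - (4) = -25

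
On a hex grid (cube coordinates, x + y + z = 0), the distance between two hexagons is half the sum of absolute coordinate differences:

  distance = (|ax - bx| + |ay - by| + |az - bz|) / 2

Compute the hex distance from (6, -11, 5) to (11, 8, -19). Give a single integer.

|ax - bx| = |6 - 11| = 5
|ay - by| = |-11 - 8| = 19
|az - bz| = |5 - (-19)| = 24
distance = (5 + 19 + 24) / 2 = 48 / 2 = 24

Answer: 24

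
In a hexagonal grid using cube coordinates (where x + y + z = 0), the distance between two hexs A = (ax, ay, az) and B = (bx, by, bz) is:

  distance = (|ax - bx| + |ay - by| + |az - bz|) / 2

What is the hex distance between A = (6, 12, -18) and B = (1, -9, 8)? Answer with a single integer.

|ax - bx| = |6 - 1| = 5
|ay - by| = |12 - (-9)| = 21
|az - bz| = |-18 - 8| = 26
distance = (5 + 21 + 26) / 2 = 52 / 2 = 26

Answer: 26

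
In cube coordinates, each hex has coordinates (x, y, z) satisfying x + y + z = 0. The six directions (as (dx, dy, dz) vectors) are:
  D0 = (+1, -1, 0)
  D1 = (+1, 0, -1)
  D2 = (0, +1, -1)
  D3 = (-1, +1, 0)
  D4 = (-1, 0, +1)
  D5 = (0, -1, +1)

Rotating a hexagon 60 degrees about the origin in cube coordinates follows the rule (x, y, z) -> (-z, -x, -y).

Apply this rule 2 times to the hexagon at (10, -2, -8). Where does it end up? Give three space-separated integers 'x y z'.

Start: (10, -2, -8)
Step 1: (10, -2, -8) -> (-(-8), -(10), -(-2)) = (8, -10, 2)
Step 2: (8, -10, 2) -> (-(2), -(8), -(-10)) = (-2, -8, 10)

Answer: -2 -8 10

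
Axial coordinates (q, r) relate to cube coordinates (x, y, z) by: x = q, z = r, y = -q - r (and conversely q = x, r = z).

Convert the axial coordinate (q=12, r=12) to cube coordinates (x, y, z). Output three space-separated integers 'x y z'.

Answer: 12 -24 12

Derivation:
x = q = 12
z = r = 12
y = -x - z = -(12) - (12) = -24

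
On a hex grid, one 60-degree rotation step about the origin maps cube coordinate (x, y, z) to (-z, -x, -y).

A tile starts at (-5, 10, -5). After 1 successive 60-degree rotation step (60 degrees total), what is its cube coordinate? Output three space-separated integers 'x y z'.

Start: (-5, 10, -5)
Step 1: (-5, 10, -5) -> (-(-5), -(-5), -(10)) = (5, 5, -10)

Answer: 5 5 -10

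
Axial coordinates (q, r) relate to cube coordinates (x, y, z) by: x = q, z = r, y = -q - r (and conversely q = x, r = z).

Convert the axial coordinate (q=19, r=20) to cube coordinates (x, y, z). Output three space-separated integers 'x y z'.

Answer: 19 -39 20

Derivation:
x = q = 19
z = r = 20
y = -x - z = -(19) - (20) = -39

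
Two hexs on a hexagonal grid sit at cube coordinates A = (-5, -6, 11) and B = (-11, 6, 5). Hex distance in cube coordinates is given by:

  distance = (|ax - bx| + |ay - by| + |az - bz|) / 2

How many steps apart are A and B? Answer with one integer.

Answer: 12

Derivation:
|ax - bx| = |-5 - (-11)| = 6
|ay - by| = |-6 - 6| = 12
|az - bz| = |11 - 5| = 6
distance = (6 + 12 + 6) / 2 = 24 / 2 = 12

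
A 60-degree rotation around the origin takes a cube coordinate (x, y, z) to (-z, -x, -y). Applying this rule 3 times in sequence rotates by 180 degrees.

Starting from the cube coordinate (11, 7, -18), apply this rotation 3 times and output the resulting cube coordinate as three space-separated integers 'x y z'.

Answer: -11 -7 18

Derivation:
Start: (11, 7, -18)
Step 1: (11, 7, -18) -> (-(-18), -(11), -(7)) = (18, -11, -7)
Step 2: (18, -11, -7) -> (-(-7), -(18), -(-11)) = (7, -18, 11)
Step 3: (7, -18, 11) -> (-(11), -(7), -(-18)) = (-11, -7, 18)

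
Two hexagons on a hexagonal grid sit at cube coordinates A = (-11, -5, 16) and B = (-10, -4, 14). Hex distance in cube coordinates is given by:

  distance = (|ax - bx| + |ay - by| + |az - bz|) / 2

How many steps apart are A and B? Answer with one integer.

Answer: 2

Derivation:
|ax - bx| = |-11 - (-10)| = 1
|ay - by| = |-5 - (-4)| = 1
|az - bz| = |16 - 14| = 2
distance = (1 + 1 + 2) / 2 = 4 / 2 = 2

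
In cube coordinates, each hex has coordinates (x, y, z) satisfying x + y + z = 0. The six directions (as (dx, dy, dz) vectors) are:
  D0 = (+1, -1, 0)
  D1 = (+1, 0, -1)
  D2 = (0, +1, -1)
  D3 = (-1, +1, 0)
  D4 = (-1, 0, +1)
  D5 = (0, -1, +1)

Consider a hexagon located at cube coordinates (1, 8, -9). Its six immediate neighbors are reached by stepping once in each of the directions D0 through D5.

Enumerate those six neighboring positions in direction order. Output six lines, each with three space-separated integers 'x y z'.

Center: (1, 8, -9). Add each direction:
  D0: (1, 8, -9) + (1, -1, 0) = (2, 7, -9)
  D1: (1, 8, -9) + (1, 0, -1) = (2, 8, -10)
  D2: (1, 8, -9) + (0, 1, -1) = (1, 9, -10)
  D3: (1, 8, -9) + (-1, 1, 0) = (0, 9, -9)
  D4: (1, 8, -9) + (-1, 0, 1) = (0, 8, -8)
  D5: (1, 8, -9) + (0, -1, 1) = (1, 7, -8)

Answer: 2 7 -9
2 8 -10
1 9 -10
0 9 -9
0 8 -8
1 7 -8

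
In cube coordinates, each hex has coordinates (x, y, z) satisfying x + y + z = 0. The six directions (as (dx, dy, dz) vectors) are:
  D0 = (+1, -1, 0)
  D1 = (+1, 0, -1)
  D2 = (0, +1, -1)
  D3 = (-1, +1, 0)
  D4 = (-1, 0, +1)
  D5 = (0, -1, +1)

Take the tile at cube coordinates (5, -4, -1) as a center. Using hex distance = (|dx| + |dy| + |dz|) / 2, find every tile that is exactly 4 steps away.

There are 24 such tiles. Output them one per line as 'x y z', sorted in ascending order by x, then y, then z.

Answer: 1 -4 3
1 -3 2
1 -2 1
1 -1 0
1 0 -1
2 -5 3
2 0 -2
3 -6 3
3 0 -3
4 -7 3
4 0 -4
5 -8 3
5 0 -5
6 -8 2
6 -1 -5
7 -8 1
7 -2 -5
8 -8 0
8 -3 -5
9 -8 -1
9 -7 -2
9 -6 -3
9 -5 -4
9 -4 -5

Derivation:
Walk ring at distance 4 from (5, -4, -1):
Start at center + D4*4 = (1, -4, 3)
  hex 0: (1, -4, 3)
  hex 1: (2, -5, 3)
  hex 2: (3, -6, 3)
  hex 3: (4, -7, 3)
  hex 4: (5, -8, 3)
  hex 5: (6, -8, 2)
  hex 6: (7, -8, 1)
  hex 7: (8, -8, 0)
  hex 8: (9, -8, -1)
  hex 9: (9, -7, -2)
  hex 10: (9, -6, -3)
  hex 11: (9, -5, -4)
  hex 12: (9, -4, -5)
  hex 13: (8, -3, -5)
  hex 14: (7, -2, -5)
  hex 15: (6, -1, -5)
  hex 16: (5, 0, -5)
  hex 17: (4, 0, -4)
  hex 18: (3, 0, -3)
  hex 19: (2, 0, -2)
  hex 20: (1, 0, -1)
  hex 21: (1, -1, 0)
  hex 22: (1, -2, 1)
  hex 23: (1, -3, 2)
Sorted: 24 hexes.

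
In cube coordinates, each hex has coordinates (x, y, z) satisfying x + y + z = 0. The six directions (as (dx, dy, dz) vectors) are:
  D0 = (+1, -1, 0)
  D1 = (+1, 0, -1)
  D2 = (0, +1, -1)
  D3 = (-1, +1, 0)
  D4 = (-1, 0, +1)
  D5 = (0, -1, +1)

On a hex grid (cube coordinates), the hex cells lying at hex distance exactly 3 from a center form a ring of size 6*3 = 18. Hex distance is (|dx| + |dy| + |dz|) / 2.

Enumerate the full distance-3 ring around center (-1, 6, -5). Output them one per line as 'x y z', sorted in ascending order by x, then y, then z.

Walk ring at distance 3 from (-1, 6, -5):
Start at center + D4*3 = (-4, 6, -2)
  hex 0: (-4, 6, -2)
  hex 1: (-3, 5, -2)
  hex 2: (-2, 4, -2)
  hex 3: (-1, 3, -2)
  hex 4: (0, 3, -3)
  hex 5: (1, 3, -4)
  hex 6: (2, 3, -5)
  hex 7: (2, 4, -6)
  hex 8: (2, 5, -7)
  hex 9: (2, 6, -8)
  hex 10: (1, 7, -8)
  hex 11: (0, 8, -8)
  hex 12: (-1, 9, -8)
  hex 13: (-2, 9, -7)
  hex 14: (-3, 9, -6)
  hex 15: (-4, 9, -5)
  hex 16: (-4, 8, -4)
  hex 17: (-4, 7, -3)
Sorted: 18 hexes.

Answer: -4 6 -2
-4 7 -3
-4 8 -4
-4 9 -5
-3 5 -2
-3 9 -6
-2 4 -2
-2 9 -7
-1 3 -2
-1 9 -8
0 3 -3
0 8 -8
1 3 -4
1 7 -8
2 3 -5
2 4 -6
2 5 -7
2 6 -8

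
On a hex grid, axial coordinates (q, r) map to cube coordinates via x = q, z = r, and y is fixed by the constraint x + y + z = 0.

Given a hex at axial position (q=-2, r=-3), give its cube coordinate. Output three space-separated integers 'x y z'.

x = q = -2
z = r = -3
y = -x - z = -(-2) - (-3) = 5

Answer: -2 5 -3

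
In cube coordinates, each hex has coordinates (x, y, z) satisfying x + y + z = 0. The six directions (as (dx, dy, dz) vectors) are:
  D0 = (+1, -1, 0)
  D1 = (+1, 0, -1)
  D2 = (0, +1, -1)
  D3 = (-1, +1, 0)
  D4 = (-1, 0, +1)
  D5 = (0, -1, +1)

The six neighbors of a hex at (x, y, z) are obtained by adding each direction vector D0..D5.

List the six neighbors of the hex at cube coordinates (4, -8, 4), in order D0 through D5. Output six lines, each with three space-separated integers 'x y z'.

Answer: 5 -9 4
5 -8 3
4 -7 3
3 -7 4
3 -8 5
4 -9 5

Derivation:
Center: (4, -8, 4). Add each direction:
  D0: (4, -8, 4) + (1, -1, 0) = (5, -9, 4)
  D1: (4, -8, 4) + (1, 0, -1) = (5, -8, 3)
  D2: (4, -8, 4) + (0, 1, -1) = (4, -7, 3)
  D3: (4, -8, 4) + (-1, 1, 0) = (3, -7, 4)
  D4: (4, -8, 4) + (-1, 0, 1) = (3, -8, 5)
  D5: (4, -8, 4) + (0, -1, 1) = (4, -9, 5)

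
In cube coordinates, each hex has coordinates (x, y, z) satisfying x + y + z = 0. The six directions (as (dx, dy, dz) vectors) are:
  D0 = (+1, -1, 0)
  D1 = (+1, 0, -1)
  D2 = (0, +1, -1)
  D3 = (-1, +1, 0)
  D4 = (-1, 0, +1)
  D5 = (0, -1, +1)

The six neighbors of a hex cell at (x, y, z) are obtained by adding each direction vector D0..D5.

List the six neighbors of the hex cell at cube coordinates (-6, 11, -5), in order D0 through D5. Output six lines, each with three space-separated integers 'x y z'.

Answer: -5 10 -5
-5 11 -6
-6 12 -6
-7 12 -5
-7 11 -4
-6 10 -4

Derivation:
Center: (-6, 11, -5). Add each direction:
  D0: (-6, 11, -5) + (1, -1, 0) = (-5, 10, -5)
  D1: (-6, 11, -5) + (1, 0, -1) = (-5, 11, -6)
  D2: (-6, 11, -5) + (0, 1, -1) = (-6, 12, -6)
  D3: (-6, 11, -5) + (-1, 1, 0) = (-7, 12, -5)
  D4: (-6, 11, -5) + (-1, 0, 1) = (-7, 11, -4)
  D5: (-6, 11, -5) + (0, -1, 1) = (-6, 10, -4)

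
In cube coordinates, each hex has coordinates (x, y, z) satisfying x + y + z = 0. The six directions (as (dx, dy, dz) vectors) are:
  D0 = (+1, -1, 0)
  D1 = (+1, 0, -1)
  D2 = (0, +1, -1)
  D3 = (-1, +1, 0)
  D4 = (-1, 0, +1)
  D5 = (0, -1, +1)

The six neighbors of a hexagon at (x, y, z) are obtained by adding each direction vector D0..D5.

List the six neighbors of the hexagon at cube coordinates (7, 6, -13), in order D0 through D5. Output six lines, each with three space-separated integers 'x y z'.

Answer: 8 5 -13
8 6 -14
7 7 -14
6 7 -13
6 6 -12
7 5 -12

Derivation:
Center: (7, 6, -13). Add each direction:
  D0: (7, 6, -13) + (1, -1, 0) = (8, 5, -13)
  D1: (7, 6, -13) + (1, 0, -1) = (8, 6, -14)
  D2: (7, 6, -13) + (0, 1, -1) = (7, 7, -14)
  D3: (7, 6, -13) + (-1, 1, 0) = (6, 7, -13)
  D4: (7, 6, -13) + (-1, 0, 1) = (6, 6, -12)
  D5: (7, 6, -13) + (0, -1, 1) = (7, 5, -12)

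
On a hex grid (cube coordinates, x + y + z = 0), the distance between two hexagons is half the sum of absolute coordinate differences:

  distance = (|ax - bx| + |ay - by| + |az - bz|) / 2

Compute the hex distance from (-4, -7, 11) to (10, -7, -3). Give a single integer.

|ax - bx| = |-4 - 10| = 14
|ay - by| = |-7 - (-7)| = 0
|az - bz| = |11 - (-3)| = 14
distance = (14 + 0 + 14) / 2 = 28 / 2 = 14

Answer: 14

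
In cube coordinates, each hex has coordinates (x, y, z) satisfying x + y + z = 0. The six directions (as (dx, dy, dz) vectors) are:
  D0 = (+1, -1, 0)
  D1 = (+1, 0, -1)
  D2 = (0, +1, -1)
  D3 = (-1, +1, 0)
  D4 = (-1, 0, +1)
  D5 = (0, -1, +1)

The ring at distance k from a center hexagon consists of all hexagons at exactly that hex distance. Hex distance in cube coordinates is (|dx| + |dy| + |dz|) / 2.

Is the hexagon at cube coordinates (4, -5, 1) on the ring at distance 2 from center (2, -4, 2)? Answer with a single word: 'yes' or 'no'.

|px - cx| = |4 - 2| = 2
|py - cy| = |-5 - (-4)| = 1
|pz - cz| = |1 - 2| = 1
distance = (2+1+1)/2 = 4/2 = 2
radius = 2; distance == radius -> yes

Answer: yes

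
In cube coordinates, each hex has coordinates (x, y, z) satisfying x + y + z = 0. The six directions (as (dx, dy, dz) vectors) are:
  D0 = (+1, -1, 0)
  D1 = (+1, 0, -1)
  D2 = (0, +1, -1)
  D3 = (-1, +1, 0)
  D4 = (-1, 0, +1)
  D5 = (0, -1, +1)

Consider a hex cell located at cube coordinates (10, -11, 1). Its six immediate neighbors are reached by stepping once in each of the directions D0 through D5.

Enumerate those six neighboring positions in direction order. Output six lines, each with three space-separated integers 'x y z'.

Answer: 11 -12 1
11 -11 0
10 -10 0
9 -10 1
9 -11 2
10 -12 2

Derivation:
Center: (10, -11, 1). Add each direction:
  D0: (10, -11, 1) + (1, -1, 0) = (11, -12, 1)
  D1: (10, -11, 1) + (1, 0, -1) = (11, -11, 0)
  D2: (10, -11, 1) + (0, 1, -1) = (10, -10, 0)
  D3: (10, -11, 1) + (-1, 1, 0) = (9, -10, 1)
  D4: (10, -11, 1) + (-1, 0, 1) = (9, -11, 2)
  D5: (10, -11, 1) + (0, -1, 1) = (10, -12, 2)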